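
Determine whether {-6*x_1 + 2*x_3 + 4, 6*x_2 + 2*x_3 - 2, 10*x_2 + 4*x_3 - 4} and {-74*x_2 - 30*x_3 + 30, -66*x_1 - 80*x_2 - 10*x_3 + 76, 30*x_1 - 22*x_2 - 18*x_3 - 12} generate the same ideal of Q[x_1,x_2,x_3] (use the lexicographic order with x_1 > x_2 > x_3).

Two ideals are equal iff their reduced Gröbner bases coincide (the reduced basis is unique for a fixed ordering).
Buchberger on the first generating set:
f_1 = -6*x_1 + 2*x_3 + 4, LT = x_1.
f_2 = 6*x_2 + 2*x_3 - 2, LT = x_2.
f_3 = 10*x_2 + 4*x_3 - 4, LT = x_2.

S(f_2,f_3): lcm = x_2. S = -1/15*x_3 + 1/15.
  leading term x_3: no divisor's leading term divides it; move -1/15*x_3 to the remainder.
  leading term 1: no divisor's leading term divides it; move 1/15 to the remainder.
  remainder -1/15*x_3 + 1/15 ≠ 0; add g_4 = -1/15*x_3 + 1/15 to the basis.

The other S-polynomials (S(f_1,f_2), S(f_1,f_3), S(f_1,g_4), S(f_2,g_4), S(f_3,g_4)) all reduce to 0 modulo the current basis, so we have a Gröbner basis.
Inter-reduce: drop elements whose leading term is divisible by another's, tail-reduce, and make monic.
Reduced Gröbner basis: {x_1 - 1, x_2, x_3 - 1}.

Buchberger on the second generating set:
h_1 = -74*x_2 - 30*x_3 + 30, LT = x_2.
h_2 = -66*x_1 - 80*x_2 - 10*x_3 + 76, LT = x_1.
h_3 = 30*x_1 - 22*x_2 - 18*x_3 - 12, LT = x_1.

S(h_2,h_3): lcm = x_1. S = 107/55*x_2 + 124/165*x_3 - 124/165.
  leading term x_2: subtract (-107/4070)·h_1 from 107/55*x_2 + 124/165*x_3 - 124/165 → -227/6105*x_3 + 227/6105
  leading term x_3: no divisor's leading term divides it; move -227/6105*x_3 to the remainder.
  leading term 1: no divisor's leading term divides it; move 227/6105 to the remainder.
  remainder -227/6105*x_3 + 227/6105 ≠ 0; add k_4 = -227/6105*x_3 + 227/6105 to the basis.

The other S-polynomials (S(h_1,h_2), S(h_1,h_3), S(h_1,k_4), S(h_2,k_4), S(h_3,k_4)) all reduce to 0 modulo the current basis, so we have a Gröbner basis.
Inter-reduce: drop elements whose leading term is divisible by another's, tail-reduce, and make monic.
Reduced Gröbner basis: {x_1 - 1, x_2, x_3 - 1}.

The two bases agree; hence the ideals are identical.

Yes, the ideals are equal.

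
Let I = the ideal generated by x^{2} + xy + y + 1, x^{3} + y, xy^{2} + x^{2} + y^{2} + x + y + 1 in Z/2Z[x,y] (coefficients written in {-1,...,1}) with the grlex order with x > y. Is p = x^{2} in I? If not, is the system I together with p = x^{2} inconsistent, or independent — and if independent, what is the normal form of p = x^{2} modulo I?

First compute the reduced Gröbner basis of I by Buchberger's algorithm.
f_1 = x^{2} + xy + y + 1, LT = x^{2}.
f_2 = x^{3} + y, LT = x^{3}.
f_3 = xy^{2} + x^{2} + y^{2} + x + y + 1, LT = xy^{2}.

S(f_1,f_3): lcm = x^{2}y^{2}. S = xy^{3} + x^{3} + xy^{2} + y^{3} + x^{2} + xy + y^{2} + x.
  leading term xy^{3}: subtract (y)·f_3 from xy^{3} + x^{3} + xy^{2} + y^{3} + x^{2} + xy + y^{2} + x → x^{3} + x^{2}y + xy^{2} + x^{2} + x + y
  leading term x^{3}: subtract (x)·f_1 from x^{3} + x^{2}y + xy^{2} + x^{2} + x + y → xy^{2} + x^{2} + xy + y
  leading term xy^{2}: subtract (1)·f_3 from xy^{2} + x^{2} + xy + y → xy + y^{2} + x + 1
  leading term xy: no divisor's leading term divides it; move xy to the remainder.
  leading term y^{2}: no divisor's leading term divides it; move y^{2} to the remainder.
  leading term x: no divisor's leading term divides it; move x to the remainder.
  leading term 1: no divisor's leading term divides it; move 1 to the remainder.
  remainder xy + y^{2} + x + 1 ≠ 0; add h_4 = xy + y^{2} + x + 1 to the basis.

S(f_2,f_3): lcm = x^{3}y^{2}. S = x^{4} + x^{2}y^{2} + x^{3} + x^{2}y + y^{3} + x^{2}.
  leading term x^{4}: subtract (x^{2})·f_1 from x^{4} + x^{2}y^{2} + x^{3} + x^{2}y + y^{3} + x^{2} → x^{3}y + x^{2}y^{2} + x^{3} + y^{3}
  leading term x^{3}y: subtract (xy)·f_1 from x^{3}y + x^{2}y^{2} + x^{3} + y^{3} → x^{3} + xy^{2} + y^{3} + xy
  leading term x^{3}: subtract (x)·f_1 from x^{3} + xy^{2} + y^{3} + xy → x^{2}y + xy^{2} + y^{3} + x
  leading term x^{2}y: subtract (y)·f_1 from x^{2}y + xy^{2} + y^{3} + x → y^{3} + y^{2} + x + y
  leading term y^{3}: no divisor's leading term divides it; move y^{3} to the remainder.
  leading term y^{2}: no divisor's leading term divides it; move y^{2} to the remainder.
  leading term x: no divisor's leading term divides it; move x to the remainder.
  leading term y: no divisor's leading term divides it; move y to the remainder.
  remainder y^{3} + y^{2} + x + y ≠ 0; add h_5 = y^{3} + y^{2} + x + y to the basis.

The other S-polynomials (S(f_1,f_2), S(f_1,h_4), S(f_2,h_4), S(f_3,h_4), S(f_1,h_5), S(f_2,h_5), S(f_3,h_5), S(h_4,h_5)) all reduce to 0 modulo the current basis, so we have a Gröbner basis.
Inter-reduce: drop elements whose leading term is divisible by another's, tail-reduce, and make monic.
Reduced Gröbner basis: {y^{3} + y^{2} + x + y, x^{2} + y^{2} + x + y, xy + y^{2} + x + 1}.
Label its elements g_1 = y^{3} + y^{2} + x + y, g_2 = x^{2} + y^{2} + x + y, g_3 = xy + y^{2} + x + 1.

Reduce p = x^{2} modulo G:
  leading term x^{2}: subtract (1)·g_2 from x^{2} → y^{2} + x + y
  leading term y^{2}: no divisor's leading term divides it; move y^{2} to the remainder.
  leading term x: no divisor's leading term divides it; move x to the remainder.
  leading term y: no divisor's leading term divides it; move y to the remainder.
  normal form = y^{2} + x + y.
The normal form is nonzero, so p ∉ I. Since p minus its normal form lies in I, I + (p) = I + (r) where r = y^{2} + x + y; decide whether this ideal is the whole ring.
Run Buchberger on G together with r (pairs among the g_i already reduce to 0 since G is a Gröbner basis):
g_1 = y^{3} + y^{2} + x + y, LT = y^{3}.
g_2 = x^{2} + y^{2} + x + y, LT = x^{2}.
g_3 = xy + y^{2} + x + 1, LT = xy.
r = y^{2} + x + y, LT = y^{2}.

S(g_1,r): lcm = y^{3}. S = xy + x + y.
  leading term xy: subtract (1)·g_3 from xy + x + y → y^{2} + y + 1
  leading term y^{2}: subtract (1)·r from y^{2} + y + 1 → x + 1
  leading term x: no divisor's leading term divides it; move x to the remainder.
  leading term 1: no divisor's leading term divides it; move 1 to the remainder.
  remainder x + 1 ≠ 0; add m_5 = x + 1 to the basis.

S(g_3,r): lcm = xy^{2}. S = y^{3} + x^{2} + y.
  leading term y^{3}: subtract (1)·g_1 from y^{3} + x^{2} + y → x^{2} + y^{2} + x
  leading term x^{2}: subtract (1)·g_2 from x^{2} + y^{2} + x → y
  leading term y: no divisor's leading term divides it; move y to the remainder.
  remainder y ≠ 0; add m_6 = y to the basis.

S(g_2,m_5): lcm = x^{2}. S = y^{2} + y.
  leading term y^{2}: subtract (1)·r from y^{2} + y → x
  leading term x: subtract (1)·m_5 from x → 1
  leading term 1: no divisor's leading term divides it; move 1 to the remainder.
  remainder 1 ≠ 0; add m_7 = 1 to the basis.

The other S-polynomials (S(g_1,g_2), S(g_1,g_3), S(g_2,g_3), S(g_2,r), S(g_1,m_5), S(g_3,m_5), S(r,m_5), S(g_1,m_6), S(g_2,m_6), S(g_3,m_6), S(r,m_6), S(m_5,m_6), S(g_1,m_7), S(g_2,m_7), S(g_3,m_7), S(r,m_7), S(m_5,m_7), S(m_6,m_7)) all reduce to 0 modulo the current basis, so we have a Gröbner basis.
Inter-reduce: drop elements whose leading term is divisible by another's, tail-reduce, and make monic.
Reduced Gröbner basis: {1}.
The reduced Gröbner basis of I + (p) is {1}: the ideal is the whole ring, so the enlarged system has no common solution — adjoining p is inconsistent.

Adjoining x^{2} makes the ideal the whole ring: the system is inconsistent.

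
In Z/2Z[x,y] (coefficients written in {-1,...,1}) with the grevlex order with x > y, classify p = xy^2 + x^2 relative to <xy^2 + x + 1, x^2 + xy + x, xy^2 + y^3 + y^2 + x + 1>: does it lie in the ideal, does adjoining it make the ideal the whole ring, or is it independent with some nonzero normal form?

First compute the reduced Gröbner basis of I by Buchberger's algorithm.
f_1 = xy^2 + x + 1, LT = xy^2.
f_2 = x^2 + xy + x, LT = x^2.
f_3 = xy^2 + y^3 + y^2 + x + 1, LT = xy^2.

S(f_1,f_2): lcm = x^2y^2. S = xy^3 + xy^2 + x^2 + x.
  reduce S modulo (f_1, f_2, f_3):
  remainder x + y + 1 ≠ 0; add h_4 = x + y + 1 to the basis.

S(f_1,f_3): lcm = xy^2. S = y^3 + y^2.
  reduce S modulo (f_1, f_2, f_3, h_4):
  remainder y^3 + y^2 ≠ 0; add h_5 = y^3 + y^2 to the basis.

S(f_2,f_3): lcm = x^2y^2. S = x^2 + x.
  reduce S modulo (f_1, f_2, f_3, h_4, h_5):
  remainder y^2 + y ≠ 0; add h_6 = y^2 + y to the basis.

S(f_1,h_4): lcm = xy^2. S = y^3 + y^2 + x + 1.
  reduce S modulo (f_1, f_2, f_3, h_4, h_5, h_6):
  remainder y ≠ 0; add h_7 = y to the basis.

The other S-polynomials (S(f_2,h_4), S(f_3,h_4), S(f_1,h_5), S(f_2,h_5), S(f_3,h_5), S(h_4,h_5), S(f_1,h_6), S(f_2,h_6), S(f_3,h_6), S(h_4,h_6), S(h_5,h_6), S(f_1,h_7), S(f_2,h_7), S(f_3,h_7), S(h_4,h_7), S(h_5,h_7), S(h_6,h_7)) all reduce to 0 modulo the current basis, so we have a Gröbner basis.
Inter-reduce: drop elements whose leading term is divisible by another's, tail-reduce, and make monic.
Reduced Gröbner basis: {x + 1, y}.
Label its elements g_1 = x + 1, g_2 = y.

Reduce p = xy^2 + x^2 modulo G:
  leading term xy^2: subtract (y^2)·g_1 from xy^2 + x^2 → x^2 + y^2
  leading term x^2: subtract (x)·g_1 from x^2 + y^2 → y^2 + x
  leading term y^2: subtract (y)·g_2 from y^2 + x → x
  leading term x: subtract (1)·g_1 from x → 1
  leading term 1: no divisor's leading term divides it; move 1 to the remainder.
  normal form = 1.
The normal form is nonzero, so p ∉ I. Since p minus its normal form lies in I, I + (p) = I + (r) where r = 1; decide whether this ideal is the whole ring.
Here r = 1 is a nonzero constant, hence a unit: 1 ∈ I + (p), the Gröbner basis of I + (p) is {1}, and the enlarged system has no common solution — adjoining p is inconsistent.

Adjoining xy^2 + x^2 makes the ideal the whole ring: the system is inconsistent.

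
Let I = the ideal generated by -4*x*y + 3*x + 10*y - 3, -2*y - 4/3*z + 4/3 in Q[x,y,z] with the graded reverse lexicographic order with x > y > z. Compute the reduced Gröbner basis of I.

G = {x*z + 1/8*x - 5/2*z + 11/8, y + 2/3*z - 2/3}

f_1 = -4*x*y + 3*x + 10*y - 3, LT = x*y.
f_2 = -2*y - 4/3*z + 4/3, LT = y.

S(f_1,f_2): lcm = x*y. S = -2/3*x*z - 1/12*x - 5/2*y + 3/4.
  leading term x*z: no divisor's leading term divides it; move -2/3*x*z to the remainder.
  leading term x: no divisor's leading term divides it; move -1/12*x to the remainder.
  leading term y: subtract (5/4)·f_2 from -5/2*y + 3/4 → 5/3*z - 11/12
  leading term z: no divisor's leading term divides it; move 5/3*z to the remainder.
  leading term 1: no divisor's leading term divides it; move -11/12 to the remainder.
  remainder -2/3*x*z - 1/12*x + 5/3*z - 11/12 ≠ 0; add g_3 = -2/3*x*z - 1/12*x + 5/3*z - 11/12 to the basis.

S(f_1,g_3): lcm = x*y*z. S = -1/8*x*y - 3/4*x*z - 11/8*y + 3/4*z.
  leading term x*y: subtract (1/32)·f_1 from -1/8*x*y - 3/4*x*z - 11/8*y + 3/4*z → -3/4*x*z - 3/32*x - 27/16*y + 3/4*z + 3/32
  leading term x*z: subtract (9/8)·g_3 from -3/4*x*z - 3/32*x - 27/16*y + 3/4*z + 3/32 → -27/16*y - 9/8*z + 9/8
  leading term y: subtract (27/32)·f_2 from -27/16*y - 9/8*z + 9/8 → 0
  remainder 0.

S(f_2,g_3): leading monomials are coprime, so the S-polynomial reduces to 0 (Buchberger's first criterion).
Every S-polynomial of the final basis reduces to 0, so we have a Gröbner basis.
Inter-reduce: drop elements whose leading term is divisible by another's, tail-reduce, and make monic.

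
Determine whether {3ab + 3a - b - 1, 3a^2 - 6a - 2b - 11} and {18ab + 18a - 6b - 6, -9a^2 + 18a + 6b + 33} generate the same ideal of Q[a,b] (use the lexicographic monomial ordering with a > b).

Yes, the ideals are equal.

Equality of ideals is decidable: compute both reduced Gröbner bases (unique for the ordering) and check whether they agree.
Buchberger on the first generating set:
f_1 = 3ab + 3a - b - 1, LT = ab.
f_2 = 3a^2 - 6a - 2b - 11, LT = a^2.

S(f_1,f_2): lcm = a^2b. S = a^2 + 5/3ab - 1/3a + 2/3b^2 + 11/3b.
  leading term a^2: subtract (1/3)·f_2 from a^2 + 5/3ab - 1/3a + 2/3b^2 + 11/3b → 5/3ab + 5/3a + 2/3b^2 + 13/3b + 11/3
  leading term ab: subtract (5/9)·f_1 from 5/3ab + 5/3a + 2/3b^2 + 13/3b + 11/3 → 2/3b^2 + 44/9b + 38/9
  leading term b^2: no divisor's leading term divides it; move 2/3b^2 to the remainder.
  leading term b: no divisor's leading term divides it; move 44/9b to the remainder.
  leading term 1: no divisor's leading term divides it; move 38/9 to the remainder.
  remainder 2/3b^2 + 44/9b + 38/9 ≠ 0; add g_3 = 2/3b^2 + 44/9b + 38/9 to the basis.

The other S-polynomials (S(f_1,g_3), S(f_2,g_3)) all reduce to 0 modulo the current basis, so we have a Gröbner basis.
Inter-reduce: drop elements whose leading term is divisible by another's, tail-reduce, and make monic.
Reduced Gröbner basis: {a^2 - 2a - 2/3b - 11/3, ab + a - 1/3b - 1/3, b^2 + 22/3b + 19/3}.

Buchberger on the second generating set:
h_1 = 18ab + 18a - 6b - 6, LT = ab.
h_2 = -9a^2 + 18a + 6b + 33, LT = a^2.

S(h_1,h_2): lcm = a^2b. S = a^2 + 5/3ab - 1/3a + 2/3b^2 + 11/3b.
  leading term a^2: subtract (-1/9)·h_2 from a^2 + 5/3ab - 1/3a + 2/3b^2 + 11/3b → 5/3ab + 5/3a + 2/3b^2 + 13/3b + 11/3
  leading term ab: subtract (5/54)·h_1 from 5/3ab + 5/3a + 2/3b^2 + 13/3b + 11/3 → 2/3b^2 + 44/9b + 38/9
  leading term b^2: no divisor's leading term divides it; move 2/3b^2 to the remainder.
  leading term b: no divisor's leading term divides it; move 44/9b to the remainder.
  leading term 1: no divisor's leading term divides it; move 38/9 to the remainder.
  remainder 2/3b^2 + 44/9b + 38/9 ≠ 0; add k_3 = 2/3b^2 + 44/9b + 38/9 to the basis.

The other S-polynomials (S(h_1,k_3), S(h_2,k_3)) all reduce to 0 modulo the current basis, so we have a Gröbner basis.
Inter-reduce: drop elements whose leading term is divisible by another's, tail-reduce, and make monic.
Reduced Gröbner basis: {a^2 - 2a - 2/3b - 11/3, ab + a - 1/3b - 1/3, b^2 + 22/3b + 19/3}.

These coincide, so the ideals are equal.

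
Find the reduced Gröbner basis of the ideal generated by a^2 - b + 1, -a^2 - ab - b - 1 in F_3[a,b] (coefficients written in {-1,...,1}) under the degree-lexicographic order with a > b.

f_1 = a^2 - b + 1, LT = a^2.
f_2 = -a^2 - ab - b - 1, LT = a^2.

S(f_1,f_2): lcm = a^2. S = -ab + b.
  leading term ab: no divisor's leading term divides it; move -ab to the remainder.
  leading term b: no divisor's leading term divides it; move b to the remainder.
  remainder -ab + b ≠ 0; add g_3 = -ab + b to the basis.

S(f_1,g_3): lcm = a^2b. S = ab - b^2 + b.
  leading term ab: subtract (-1)·g_3 from ab - b^2 + b → -b^2 - b
  leading term b^2: no divisor's leading term divides it; move -b^2 to the remainder.
  leading term b: no divisor's leading term divides it; move -b to the remainder.
  remainder -b^2 - b ≠ 0; add g_4 = -b^2 - b to the basis.

The other S-polynomials (S(f_2,g_3), S(f_1,g_4), S(f_2,g_4), S(g_3,g_4)) all reduce to 0 modulo the current basis, so we have a Gröbner basis.
Inter-reduce: drop elements whose leading term is divisible by another's, tail-reduce, and make monic.

G = {a^2 - b + 1, ab - b, b^2 + b}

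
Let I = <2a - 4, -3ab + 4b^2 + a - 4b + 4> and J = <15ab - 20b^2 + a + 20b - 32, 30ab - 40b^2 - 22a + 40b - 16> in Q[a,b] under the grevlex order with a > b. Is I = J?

Yes, the ideals are equal.

Two ideals are equal iff their reduced Gröbner bases coincide (the reduced basis is unique for a fixed ordering).
Buchberger on the first generating set:
f_1 = 2a - 4, LT = a.
f_2 = -3ab + 4b^2 + a - 4b + 4, LT = ab.

S(f_1,f_2): lcm = ab. S = 4/3b^2 + 1/3a - 10/3b + 4/3.
  reduce S modulo (f_1, f_2):
  remainder 4/3b^2 - 10/3b + 2 ≠ 0; add g_3 = 4/3b^2 - 10/3b + 2 to the basis.

The other S-polynomials (S(f_1,g_3), S(f_2,g_3)) all reduce to 0 modulo the current basis, so we have a Gröbner basis.
Inter-reduce: drop elements whose leading term is divisible by another's, tail-reduce, and make monic.
Reduced Gröbner basis: {b^2 - 5/2b + 3/2, a - 2}.

Buchberger on the second generating set:
h_1 = 15ab - 20b^2 + a + 20b - 32, LT = ab.
h_2 = 30ab - 40b^2 - 22a + 40b - 16, LT = ab.

S(h_1,h_2): lcm = ab. S = 4/5a - 8/5.
  reduce S modulo (h_1, h_2):
  remainder 4/5a - 8/5 ≠ 0; add k_3 = 4/5a - 8/5 to the basis.

S(h_1,k_3): lcm = ab. S = -4/3b^2 + 1/15a + 10/3b - 32/15.
  reduce S modulo (h_1, h_2, k_3):
  remainder -4/3b^2 + 10/3b - 2 ≠ 0; add k_4 = -4/3b^2 + 10/3b - 2 to the basis.

The other S-polynomials (S(h_2,k_3), S(h_1,k_4), S(h_2,k_4), S(k_3,k_4)) all reduce to 0 modulo the current basis, so we have a Gröbner basis.
Inter-reduce: drop elements whose leading term is divisible by another's, tail-reduce, and make monic.
Reduced Gröbner basis: {b^2 - 5/2b + 3/2, a - 2}.

Same reduced basis, so the two generating sets span the same ideal.
The same test decides containment: I ⊆ J iff every generator of I reduces to 0 modulo a Gröbner basis of J.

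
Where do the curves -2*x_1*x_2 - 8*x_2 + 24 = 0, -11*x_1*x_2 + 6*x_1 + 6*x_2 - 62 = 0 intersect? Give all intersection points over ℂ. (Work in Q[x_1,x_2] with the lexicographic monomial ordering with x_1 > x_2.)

{(88/3, 9/25), (-1, 4)}

Compute a lex Gröbner basis by Buchberger's algorithm.
f_1 = -2*x_1*x_2 - 8*x_2 + 24, LT = x_1*x_2.
f_2 = -11*x_1*x_2 + 6*x_1 + 6*x_2 - 62, LT = x_1*x_2.

S(f_1,f_2): lcm = x_1*x_2. S = 6/11*x_1 + 50/11*x_2 - 194/11.
  reduce S modulo (f_1, f_2):
  remainder 6/11*x_1 + 50/11*x_2 - 194/11 ≠ 0; add h_3 = 6/11*x_1 + 50/11*x_2 - 194/11 to the basis.

S(f_1,h_3): lcm = x_1*x_2. S = -25/3*x_2**2 + 109/3*x_2 - 12.
  reduce S modulo (f_1, f_2, h_3):
  remainder -25/3*x_2**2 + 109/3*x_2 - 12 ≠ 0; add h_4 = -25/3*x_2**2 + 109/3*x_2 - 12 to the basis.

The other S-polynomials (S(f_2,h_3), S(f_1,h_4), S(f_2,h_4), S(h_3,h_4)) all reduce to 0 modulo the current basis, so we have a Gröbner basis.
Inter-reduce: drop elements whose leading term is divisible by another's, tail-reduce, and make monic.
Reduced Gröbner basis: {x_1 + 25/3*x_2 - 97/3, x_2**2 - 109/25*x_2 + 36/25}.

From the last basis element, x_2**2 - 109/25*x_2 + 36/25 = 0, so x_2 takes values in {9/25, 4}. Each choice, substituted upward through the basis, yields the corresponding point(s) of the solution set.
  x_2 = 9/25: the earlier basis element becomes x_1 - 88/3 = 0, giving x_1 = 88/3 — point (88/3, 9/25).
  x_2 = 4: the earlier basis element becomes x_1 + 1 = 0, giving x_1 = -1 — point (-1, 4).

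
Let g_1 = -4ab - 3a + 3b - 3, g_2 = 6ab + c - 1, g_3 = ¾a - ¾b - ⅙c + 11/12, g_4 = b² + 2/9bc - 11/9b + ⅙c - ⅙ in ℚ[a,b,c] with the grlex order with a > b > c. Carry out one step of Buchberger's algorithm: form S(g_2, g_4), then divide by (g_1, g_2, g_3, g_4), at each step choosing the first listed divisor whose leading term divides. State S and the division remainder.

S(g_2, g_4) = -2/9abc + 11/9ab - ⅙ac + ⅙bc + ⅙a - ⅙b; remainder on division = 0.

lcm(LM(g_2), LM(g_4)) = ab².
S = (lcm/LT(g_2))·g_2 − (lcm/LT(g_4))·g_4 = -2/9abc + 11/9ab - ⅙ac + ⅙bc + ⅙a - ⅙b.
Reduce S modulo (g_1, g_2, g_3, g_4) in that order:
  leading term abc: subtract (1/18c)·g_1 from -2/9abc + 11/9ab - ⅙ac + ⅙bc + ⅙a - ⅙b → 11/9ab + ⅙a - ⅙b + ⅙c
  leading term ab: subtract (-11/36)·g_1 from 11/9ab + ⅙a - ⅙b + ⅙c → -¾a + ¾b + ⅙c - 11/12
  leading term a: subtract (-1)·g_3 from -¾a + ¾b + ⅙c - 11/12 → 0
The remainder is 0, so this S-polynomial contributes no new basis element.
This is the inner loop of Buchberger's algorithm — each nonzero remainder becomes a new basis element.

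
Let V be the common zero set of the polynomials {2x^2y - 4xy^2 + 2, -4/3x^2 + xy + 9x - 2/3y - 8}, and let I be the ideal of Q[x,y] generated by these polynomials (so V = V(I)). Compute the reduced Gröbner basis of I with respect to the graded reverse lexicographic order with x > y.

G = {xy^2 - 27/5xy + 2/5y^2 + 24/5y - 4/5, y^3 - 87/10xy + 61/5y^2 + x + 33/20y - 143/20, x^2 - 3/4xy - 27/4x + 1/2y + 6}

Buchberger's algorithm terminates because the ascending chain of leading-term ideals stabilizes.

f_1 = 2x^2y - 4xy^2 + 2, LT = x^2y.
f_2 = -4/3x^2 + xy + 9x - 2/3y - 8, LT = x^2.

S(f_1,f_2): lcm = x^2y. S = -5/4xy^2 + 27/4xy - 1/2y^2 - 6y + 1.
  leading term xy^2: no divisor's leading term divides it; move -5/4xy^2 to the remainder.
  leading term xy: no divisor's leading term divides it; move 27/4xy to the remainder.
  leading term y^2: no divisor's leading term divides it; move -1/2y^2 to the remainder.
  leading term y: no divisor's leading term divides it; move -6y to the remainder.
  leading term 1: no divisor's leading term divides it; move 1 to the remainder.
  remainder -5/4xy^2 + 27/4xy - 1/2y^2 - 6y + 1 ≠ 0; add g_3 = -5/4xy^2 + 27/4xy - 1/2y^2 - 6y + 1 to the basis.

S(f_1,g_3): lcm = x^2y^2. S = -2xy^3 + 27/5x^2y - 2/5xy^2 - 24/5xy + 4/5x + y.
  leading term xy^3: subtract (8/5y)·g_3 from -2xy^3 + 27/5x^2y - 2/5xy^2 - 24/5xy + 4/5x + y → 27/5x^2y - 56/5xy^2 + 4/5y^3 - 24/5xy + 48/5y^2 + 4/5x - 3/5y
  leading term x^2y: subtract (27/10)·f_1 from 27/5x^2y - 56/5xy^2 + 4/5y^3 - 24/5xy + 48/5y^2 + 4/5x - 3/5y → -2/5xy^2 + 4/5y^3 - 24/5xy + 48/5y^2 + 4/5x - 3/5y - 27/5
  leading term xy^2: subtract (8/25)·g_3 from -2/5xy^2 + 4/5y^3 - 24/5xy + 48/5y^2 + 4/5x - 3/5y - 27/5 → 4/5y^3 - 174/25xy + 244/25y^2 + 4/5x + 33/25y - 143/25
  leading term y^3: no divisor's leading term divides it; move 4/5y^3 to the remainder.
  leading term xy: no divisor's leading term divides it; move -174/25xy to the remainder.
  leading term y^2: no divisor's leading term divides it; move 244/25y^2 to the remainder.
  leading term x: no divisor's leading term divides it; move 4/5x to the remainder.
  leading term y: no divisor's leading term divides it; move 33/25y to the remainder.
  leading term 1: no divisor's leading term divides it; move -143/25 to the remainder.
  remainder 4/5y^3 - 174/25xy + 244/25y^2 + 4/5x + 33/25y - 143/25 ≠ 0; add g_4 = 4/5y^3 - 174/25xy + 244/25y^2 + 4/5x + 33/25y - 143/25 to the basis.

S(f_2,g_3): lcm = x^2y^2. S = -3/4xy^3 + 27/5x^2y - 143/20xy^2 + 1/2y^3 - 24/5xy + 6y^2 + 4/5x.
  leading term xy^3: subtract (3/5y)·g_3 from -3/4xy^3 + 27/5x^2y - 143/20xy^2 + 1/2y^3 - 24/5xy + 6y^2 + 4/5x → 27/5x^2y - 56/5xy^2 + 4/5y^3 - 24/5xy + 48/5y^2 + 4/5x - 3/5y
  leading term x^2y: subtract (27/10)·f_1 from 27/5x^2y - 56/5xy^2 + 4/5y^3 - 24/5xy + 48/5y^2 + 4/5x - 3/5y → -2/5xy^2 + 4/5y^3 - 24/5xy + 48/5y^2 + 4/5x - 3/5y - 27/5
  leading term xy^2: subtract (8/25)·g_3 from -2/5xy^2 + 4/5y^3 - 24/5xy + 48/5y^2 + 4/5x - 3/5y - 27/5 → 4/5y^3 - 174/25xy + 244/25y^2 + 4/5x + 33/25y - 143/25
  leading term y^3: subtract (1)·g_4 from 4/5y^3 - 174/25xy + 244/25y^2 + 4/5x + 33/25y - 143/25 → 0
  remainder 0.

S(f_1,g_4): lcm = x^2y^3. S = -2xy^4 + 87/10x^3y - 61/5x^2y^2 - x^3 - 33/20x^2y + 143/20x^2 + y^2.
  leading term xy^4: subtract (8/5y^2)·g_3 from -2xy^4 + 87/10x^3y - 61/5x^2y^2 - x^3 - 33/20x^2y + 143/20x^2 + y^2 → 87/10x^3y - 61/5x^2y^2 - 54/5xy^3 + 4/5y^4 - x^3 - 33/20x^2y + 48/5y^3 + 143/20x^2 - 3/5y^2
  leading term x^3y: subtract (87/20x)·f_1 from 87/10x^3y - 61/5x^2y^2 - 54/5xy^3 + 4/5y^4 - x^3 - 33/20x^2y + 48/5y^3 + 143/20x^2 - 3/5y^2 → 26/5x^2y^2 - 54/5xy^3 + 4/5y^4 - x^3 - 33/20x^2y + 48/5y^3 + 143/20x^2 - 3/5y^2 - 87/10x
  leading term x^2y^2: subtract (13/5y)·f_1 from 26/5x^2y^2 - 54/5xy^3 + 4/5y^4 - x^3 - 33/20x^2y + 48/5y^3 + 143/20x^2 - 3/5y^2 - 87/10x → -2/5xy^3 + 4/5y^4 - x^3 - 33/20x^2y + 48/5y^3 + 143/20x^2 - 3/5y^2 - 87/10x - 26/5y
  leading term xy^3: subtract (8/25y)·g_3 from -2/5xy^3 + 4/5y^4 - x^3 - 33/20x^2y + 48/5y^3 + 143/20x^2 - 3/5y^2 - 87/10x - 26/5y → 4/5y^4 - x^3 - 33/20x^2y - 54/25xy^2 + 244/25y^3 + 143/20x^2 + 33/25y^2 - 87/10x - 138/25y
  leading term y^4: subtract (y)·g_4 from 4/5y^4 - x^3 - 33/20x^2y - 54/25xy^2 + 244/25y^3 + 143/20x^2 + 33/25y^2 - 87/10x - 138/25y → -x^3 - 33/20x^2y + 24/5xy^2 + 143/20x^2 - 4/5xy - 87/10x + 1/5y
  leading term x^3: subtract (3/4x)·f_2 from -x^3 - 33/20x^2y + 24/5xy^2 + 143/20x^2 - 4/5xy - 87/10x + 1/5y → -12/5x^2y + 24/5xy^2 + 2/5x^2 - 3/10xy - 27/10x + 1/5y
  leading term x^2y: subtract (-6/5)·f_1 from -12/5x^2y + 24/5xy^2 + 2/5x^2 - 3/10xy - 27/10x + 1/5y → 2/5x^2 - 3/10xy - 27/10x + 1/5y + 12/5
  leading term x^2: subtract (-3/10)·f_2 from 2/5x^2 - 3/10xy - 27/10x + 1/5y + 12/5 → 0
  remainder 0.

S(f_2,g_4): leading monomials are coprime, so the S-polynomial reduces to 0 (Buchberger's first criterion).
S(g_3,g_4): lcm = xy^3. S = 87/10x^2y - 88/5xy^2 + 2/5y^3 - x^2 - 33/20xy + 24/5y^2 + 143/20x - 4/5y.
  leading term x^2y: subtract (87/20)·f_1 from 87/10x^2y - 88/5xy^2 + 2/5y^3 - x^2 - 33/20xy + 24/5y^2 + 143/20x - 4/5y → -1/5xy^2 + 2/5y^3 - x^2 - 33/20xy + 24/5y^2 + 143/20x - 4/5y - 87/10
  leading term xy^2: subtract (4/25)·g_3 from -1/5xy^2 + 2/5y^3 - x^2 - 33/20xy + 24/5y^2 + 143/20x - 4/5y - 87/10 → 2/5y^3 - x^2 - 273/100xy + 122/25y^2 + 143/20x + 4/25y - 443/50
  leading term y^3: subtract (1/2)·g_4 from 2/5y^3 - x^2 - 273/100xy + 122/25y^2 + 143/20x + 4/25y - 443/50 → -x^2 + 3/4xy + 27/4x - 1/2y - 6
  leading term x^2: subtract (3/4)·f_2 from -x^2 + 3/4xy + 27/4x - 1/2y - 6 → 0
  remainder 0.

Every S-polynomial of the final basis reduces to 0, so we have a Gröbner basis.
Inter-reduce: drop elements whose leading term is divisible by another's, tail-reduce, and make monic.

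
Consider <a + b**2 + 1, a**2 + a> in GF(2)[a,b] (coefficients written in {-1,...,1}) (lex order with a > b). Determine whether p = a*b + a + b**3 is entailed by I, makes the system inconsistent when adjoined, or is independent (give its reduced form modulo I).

First compute the reduced Gröbner basis of I by Buchberger's algorithm.
f_1 = a + b**2 + 1, LT = a.
f_2 = a**2 + a, LT = a**2.

S(f_1,f_2): lcm = a**2. S = a*b**2.
  leading term a*b**2: subtract (b**2)·f_1 from a*b**2 → b**4 + b**2
  leading term b**4: no divisor's leading term divides it; move b**4 to the remainder.
  leading term b**2: no divisor's leading term divides it; move b**2 to the remainder.
  remainder b**4 + b**2 ≠ 0; add h_3 = b**4 + b**2 to the basis.

S(f_1,h_3): leading monomials are coprime, so the S-polynomial reduces to 0 (Buchberger's first criterion).
S(f_2,h_3): leading monomials are coprime, so the S-polynomial reduces to 0 (Buchberger's first criterion).
Every S-polynomial of the final basis reduces to 0, so we have a Gröbner basis.
Inter-reduce: drop elements whose leading term is divisible by another's, tail-reduce, and make monic.
Reduced Gröbner basis: {a + b**2 + 1, b**4 + b**2}.
Label its elements g_1 = a + b**2 + 1, g_2 = b**4 + b**2.

Reduce p = a*b + a + b**3 modulo G:
  leading term a*b: subtract (b)·g_1 from a*b + a + b**3 → a + b
  leading term a: subtract (1)·g_1 from a + b → b**2 + b + 1
  leading term b**2: no divisor's leading term divides it; move b**2 to the remainder.
  leading term b: no divisor's leading term divides it; move b to the remainder.
  leading term 1: no divisor's leading term divides it; move 1 to the remainder.
  normal form = b**2 + b + 1.
The normal form is nonzero, so p ∉ I. Since p minus its normal form lies in I, I + (p) = I + (r) where r = b**2 + b + 1; decide whether this ideal is the whole ring.
Run Buchberger on G together with r (pairs among the g_i already reduce to 0 since G is a Gröbner basis):
g_1 = a + b**2 + 1, LT = a.
g_2 = b**4 + b**2, LT = b**4.
r = b**2 + b + 1, LT = b**2.

S(g_1,g_2): leading monomials are coprime, so the S-polynomial reduces to 0 (Buchberger's first criterion).
S(g_1,r): leading monomials are coprime, so the S-polynomial reduces to 0 (Buchberger's first criterion).
S(g_2,r): lcm = b**4. S = b**3.
  leading term b**3: subtract (b)·r from b**3 → b**2 + b
  leading term b**2: subtract (1)·r from b**2 + b → 1
  leading term 1: no divisor's leading term divides it; move 1 to the remainder.
  remainder 1 ≠ 0; add m_4 = 1 to the basis.

S(g_1,m_4): leading monomials are coprime, so the S-polynomial reduces to 0 (Buchberger's first criterion).
S(g_2,m_4): leading monomials are coprime, so the S-polynomial reduces to 0 (Buchberger's first criterion).
S(r,m_4): leading monomials are coprime, so the S-polynomial reduces to 0 (Buchberger's first criterion).
Every S-polynomial of the final basis reduces to 0, so we have a Gröbner basis.
Inter-reduce: drop elements whose leading term is divisible by another's, tail-reduce, and make monic.
Reduced Gröbner basis: {1}.
The reduced Gröbner basis of I + (p) is {1}: the ideal is the whole ring, so the enlarged system has no common solution — adjoining p is inconsistent.

Adjoining a*b + a + b**3 makes the ideal the whole ring: the system is inconsistent.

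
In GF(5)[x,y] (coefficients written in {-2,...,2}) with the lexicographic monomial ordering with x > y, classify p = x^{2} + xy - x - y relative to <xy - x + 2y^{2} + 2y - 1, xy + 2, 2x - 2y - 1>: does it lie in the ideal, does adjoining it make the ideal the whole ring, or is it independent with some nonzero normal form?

x^{2} + xy - x - y is independent of I; its normal form modulo I is y + 2.

First compute the reduced Gröbner basis of I by Buchberger's algorithm.
f_1 = xy - x + 2y^{2} + 2y - 1, LT = xy.
f_2 = xy + 2, LT = xy.
f_3 = 2x - 2y - 1, LT = x.

S(f_1,f_2): lcm = xy. S = -x + 2y^{2} + 2y + 2.
  leading term x: subtract (2)·f_3 from -x + 2y^{2} + 2y + 2 → 2y^{2} + y - 1
  leading term y^{2}: no divisor's leading term divides it; move 2y^{2} to the remainder.
  leading term y: no divisor's leading term divides it; move y to the remainder.
  leading term 1: no divisor's leading term divides it; move -1 to the remainder.
  remainder 2y^{2} + y - 1 ≠ 0; add h_4 = 2y^{2} + y - 1 to the basis.

S(f_1,f_3): lcm = xy. S = -x - 2y^{2} - 1.
  leading term x: subtract (2)·f_3 from -x - 2y^{2} - 1 → -2y^{2} - y + 1
  leading term y^{2}: subtract (-1)·h_4 from -2y^{2} - y + 1 → 0
  remainder 0.

S(f_2,f_3): lcm = xy. S = y^{2} - 2y + 2.
  leading term y^{2}: subtract (-2)·h_4 from y^{2} - 2y + 2 → 0
  remainder 0.

S(f_1,h_4): lcm = xy^{2}. S = xy - 2x + 2y^{3} + 2y^{2} - y.
  leading term xy: subtract (1)·f_1 from xy - 2x + 2y^{3} + 2y^{2} - y → -x + 2y^{3} + 2y + 1
  leading term x: subtract (2)·f_3 from -x + 2y^{3} + 2y + 1 → 2y^{3} + y - 2
  leading term y^{3}: subtract (y)·h_4 from 2y^{3} + y - 2 → -y^{2} + 2y - 2
  leading term y^{2}: subtract (2)·h_4 from -y^{2} + 2y - 2 → 0
  remainder 0.

S(f_2,h_4): lcm = xy^{2}. S = 2xy - 2x + 2y.
  leading term xy: subtract (2)·f_1 from 2xy - 2x + 2y → y^{2} - 2y + 2
  leading term y^{2}: subtract (-2)·h_4 from y^{2} - 2y + 2 → 0
  remainder 0.

S(f_3,h_4): leading monomials are coprime, so the S-polynomial reduces to 0 (Buchberger's first criterion).
Every S-polynomial of the final basis reduces to 0, so we have a Gröbner basis.
Inter-reduce: drop elements whose leading term is divisible by another's, tail-reduce, and make monic.
Reduced Gröbner basis: {x - y + 2, y^{2} - 2y + 2}.
Label its elements g_1 = x - y + 2, g_2 = y^{2} - 2y + 2.

Reduce p = x^{2} + xy - x - y modulo G:
  leading term x^{2}: subtract (x)·g_1 from x^{2} + xy - x - y → 2xy + 2x - y
  leading term xy: subtract (2y)·g_1 from 2xy + 2x - y → 2x + 2y^{2}
  leading term x: subtract (2)·g_1 from 2x + 2y^{2} → 2y^{2} + 2y + 1
  leading term y^{2}: subtract (2)·g_2 from 2y^{2} + 2y + 1 → y + 2
  leading term y: no divisor's leading term divides it; move y to the remainder.
  leading term 1: no divisor's leading term divides it; move 2 to the remainder.
  normal form = y + 2.
The normal form is nonzero, so p ∉ I. Since p minus its normal form lies in I, I + (p) = I + (r) where r = y + 2; decide whether this ideal is the whole ring.
Run Buchberger on G together with r (pairs among the g_i already reduce to 0 since G is a Gröbner basis):
g_1 = x - y + 2, LT = x.
g_2 = y^{2} - 2y + 2, LT = y^{2}.
r = y + 2, LT = y.

S(g_1,g_2): leading monomials are coprime, so the S-polynomial reduces to 0 (Buchberger's first criterion).
S(g_1,r): leading monomials are coprime, so the S-polynomial reduces to 0 (Buchberger's first criterion).
S(g_2,r): lcm = y^{2}. S = y + 2.
  leading term y: subtract (1)·r from y + 2 → 0
  remainder 0.

Every S-polynomial of the final basis reduces to 0, so we have a Gröbner basis.
Inter-reduce: drop elements whose leading term is divisible by another's, tail-reduce, and make monic.
Reduced Gröbner basis: {x - 1, y + 2}.
The reduced Gröbner basis of I + (p) is {x - 1, y + 2} ≠ {1}, a proper ideal, so the enlarged system stays consistent: p is independent of I, with normal form y + 2.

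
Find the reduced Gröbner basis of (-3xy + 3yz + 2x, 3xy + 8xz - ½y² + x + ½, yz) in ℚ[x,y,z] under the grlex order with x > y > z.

G = {x² + 5/54x, xy - ⅔x, y² - 6x - 1, z}

f_1 = -3xy + 3yz + 2x, LT = xy.
f_2 = 3xy + 8xz - ½y² + x + ½, LT = xy.
f_3 = yz, LT = yz.

S(f_1,f_2): lcm = xy. S = -8/3xz + ⅙y² - yz - x - ⅙.
  leading term xz: no divisor's leading term divides it; move -8/3xz to the remainder.
  leading term y²: no divisor's leading term divides it; move ⅙y² to the remainder.
  leading term yz: subtract (-1)·f_3 from -yz - x - ⅙ → -x - ⅙
  leading term x: no divisor's leading term divides it; move -x to the remainder.
  leading term 1: no divisor's leading term divides it; move -⅙ to the remainder.
  remainder -8/3xz + ⅙y² - x - ⅙ ≠ 0; add g_4 = -8/3xz + ⅙y² - x - ⅙ to the basis.

S(f_1,f_3): lcm = xyz. S = -yz² - ⅔xz.
  leading term yz²: subtract (-z)·f_3 from -yz² - ⅔xz → -⅔xz
  leading term xz: subtract (¼)·g_4 from -⅔xz → -1/24y² + ¼x + 1/24
  leading term y²: no divisor's leading term divides it; move -1/24y² to the remainder.
  leading term x: no divisor's leading term divides it; move ¼x to the remainder.
  leading term 1: no divisor's leading term divides it; move 1/24 to the remainder.
  remainder -1/24y² + ¼x + 1/24 ≠ 0; add g_5 = -1/24y² + ¼x + 1/24 to the basis.

S(f_2,f_3): lcm = xyz. S = 8/3xz² - ⅙y²z + ⅓xz + ⅙z.
  leading term xz²: subtract (-z)·g_4 from 8/3xz² - ⅙y²z + ⅓xz + ⅙z → -⅔xz
  leading term xz: subtract (¼)·g_4 from -⅔xz → -1/24y² + ¼x + 1/24
  leading term y²: subtract (1)·g_5 from -1/24y² + ¼x + 1/24 → 0
  remainder 0.

S(f_1,g_4): lcm = xyz. S = 1/16y³ - yz² - ⅜xy - ⅔xz - 1/16y.
  leading term y³: subtract (-3/2y)·g_5 from 1/16y³ - yz² - ⅜xy - ⅔xz - 1/16y → -yz² - ⅔xz
  leading term yz²: subtract (-z)·f_3 from -yz² - ⅔xz → -⅔xz
  leading term xz: subtract (¼)·g_4 from -⅔xz → -1/24y² + ¼x + 1/24
  leading term y²: subtract (1)·g_5 from -1/24y² + ¼x + 1/24 → 0
  remainder 0.

S(f_2,g_4): lcm = xyz. S = 8/3xz² + 1/16y³ - ⅙y²z - ⅜xy + ⅓xz - 1/16y + ⅙z.
  leading term xz²: subtract (-z)·g_4 from 8/3xz² + 1/16y³ - ⅙y²z - ⅜xy + ⅓xz - 1/16y + ⅙z → 1/16y³ - ⅜xy - ⅔xz - 1/16y
  leading term y³: subtract (-3/2y)·g_5 from 1/16y³ - ⅜xy - ⅔xz - 1/16y → -⅔xz
  leading term xz: subtract (¼)·g_4 from -⅔xz → -1/24y² + ¼x + 1/24
  leading term y²: subtract (1)·g_5 from -1/24y² + ¼x + 1/24 → 0
  remainder 0.

S(f_3,g_4): lcm = xyz. S = 1/16y³ - ⅜xy - 1/16y.
  leading term y³: subtract (-3/2y)·g_5 from 1/16y³ - ⅜xy - 1/16y → 0
  remainder 0.

S(f_1,g_5): lcm = xy². S = -y²z + 6x² - ⅔xy + x.
  leading term y²z: subtract (-y)·f_3 from -y²z + 6x² - ⅔xy + x → 6x² - ⅔xy + x
  leading term x²: no divisor's leading term divides it; move 6x² to the remainder.
  leading term xy: subtract (2/9)·f_1 from -⅔xy + x → -⅔yz + 5/9x
  leading term yz: subtract (-⅔)·f_3 from -⅔yz + 5/9x → 5/9x
  leading term x: no divisor's leading term divides it; move 5/9x to the remainder.
  remainder 6x² + 5/9x ≠ 0; add g_6 = 6x² + 5/9x to the basis.

S(f_2,g_5): lcm = xy². S = 8/3xyz - ⅙y³ + 6x² + ⅓xy + x + ⅙y.
  leading term xyz: subtract (-8/9z)·f_1 from 8/3xyz - ⅙y³ + 6x² + ⅓xy + x + ⅙y → -⅙y³ + 8/3yz² + 6x² + ⅓xy + 16/9xz + x + ⅙y
  leading term y³: subtract (4y)·g_5 from -⅙y³ + 8/3yz² + 6x² + ⅓xy + 16/9xz + x + ⅙y → 8/3yz² + 6x² - ⅔xy + 16/9xz + x
  leading term yz²: subtract (8/3z)·f_3 from 8/3yz² + 6x² - ⅔xy + 16/9xz + x → 6x² - ⅔xy + 16/9xz + x
  leading term x²: subtract (1)·g_6 from 6x² - ⅔xy + 16/9xz + x → -⅔xy + 16/9xz + 4/9x
  leading term xy: subtract (2/9)·f_1 from -⅔xy + 16/9xz + 4/9x → 16/9xz - ⅔yz
  leading term xz: subtract (-⅔)·g_4 from 16/9xz - ⅔yz → 1/9y² - ⅔yz - ⅔x - 1/9
  leading term y²: subtract (-8/3)·g_5 from 1/9y² - ⅔yz - ⅔x - 1/9 → -⅔yz
  leading term yz: subtract (-⅔)·f_3 from -⅔yz → 0
  remainder 0.

S(f_3,g_5): lcm = y²z. S = 6xz + z.
  leading term xz: subtract (-9/4)·g_4 from 6xz + z → ⅜y² - 9/4x + z - ⅜
  leading term y²: subtract (-9)·g_5 from ⅜y² - 9/4x + z - ⅜ → z
  leading term z: no divisor's leading term divides it; move z to the remainder.
  remainder z ≠ 0; add g_7 = z to the basis.

S(g_4,g_5): leading monomials are coprime, so the S-polynomial reduces to 0 (Buchberger's first criterion).
S(f_1,g_6): lcm = x²y. S = -xyz - ⅔x² - 5/54xy.
  leading term xyz: subtract (⅓z)·f_1 from -xyz - ⅔x² - 5/54xy → -yz² - ⅔x² - 5/54xy - ⅔xz
  leading term yz²: subtract (-z)·f_3 from -yz² - ⅔x² - 5/54xy - ⅔xz → -⅔x² - 5/54xy - ⅔xz
  leading term x²: subtract (-1/9)·g_6 from -⅔x² - 5/54xy - ⅔xz → -5/54xy - ⅔xz + 5/81x
  leading term xy: subtract (5/162)·f_1 from -5/54xy - ⅔xz + 5/81x → -⅔xz - 5/54yz
  leading term xz: subtract (¼)·g_4 from -⅔xz - 5/54yz → -1/24y² - 5/54yz + ¼x + 1/24
  leading term y²: subtract (1)·g_5 from -1/24y² - 5/54yz + ¼x + 1/24 → -5/54yz
  leading term yz: subtract (-5/54)·f_3 from -5/54yz → 0
  remainder 0.

S(f_2,g_6): lcm = x²y. S = 8/3x²z - ⅙xy² + ⅓x² - 5/54xy + ⅙x.
  leading term x²z: subtract (-x)·g_4 from 8/3x²z - ⅙xy² + ⅓x² - 5/54xy + ⅙x → -⅔x² - 5/54xy
  leading term x²: subtract (-1/9)·g_6 from -⅔x² - 5/54xy → -5/54xy + 5/81x
  leading term xy: subtract (5/162)·f_1 from -5/54xy + 5/81x → -5/54yz
  leading term yz: subtract (-5/54)·f_3 from -5/54yz → 0
  remainder 0.

S(f_3,g_6): leading monomials are coprime, so the S-polynomial reduces to 0 (Buchberger's first criterion).
S(g_4,g_6): lcm = x²z. S = -1/16xy² + ⅜x² - 5/54xz + 1/16x.
  leading term xy²: subtract (1/48y)·f_1 from -1/16xy² + ⅜x² - 5/54xz + 1/16x → -1/16y²z + ⅜x² - 1/24xy - 5/54xz + 1/16x
  leading term y²z: subtract (-1/16y)·f_3 from -1/16y²z + ⅜x² - 1/24xy - 5/54xz + 1/16x → ⅜x² - 1/24xy - 5/54xz + 1/16x
  leading term x²: subtract (1/16)·g_6 from ⅜x² - 1/24xy - 5/54xz + 1/16x → -1/24xy - 5/54xz + 1/36x
  leading term xy: subtract (1/72)·f_1 from -1/24xy - 5/54xz + 1/36x → -5/54xz - 1/24yz
  leading term xz: subtract (5/144)·g_4 from -5/54xz - 1/24yz → -5/864y² - 1/24yz + 5/144x + 5/864
  leading term y²: subtract (5/36)·g_5 from -5/864y² - 1/24yz + 5/144x + 5/864 → -1/24yz
  leading term yz: subtract (-1/24)·f_3 from -1/24yz → 0
  remainder 0.

S(g_5,g_6): leading monomials are coprime, so the S-polynomial reduces to 0 (Buchberger's first criterion).
S(f_1,g_7): leading monomials are coprime, so the S-polynomial reduces to 0 (Buchberger's first criterion).
S(f_2,g_7): leading monomials are coprime, so the S-polynomial reduces to 0 (Buchberger's first criterion).
S(f_3,g_7): lcm = yz. S = 0.
  remainder 0.

S(g_4,g_7): lcm = xz. S = -1/16y² + ⅜x + 1/16.
  leading term y²: subtract (3/2)·g_5 from -1/16y² + ⅜x + 1/16 → 0
  remainder 0.

S(g_5,g_7): leading monomials are coprime, so the S-polynomial reduces to 0 (Buchberger's first criterion).
S(g_6,g_7): leading monomials are coprime, so the S-polynomial reduces to 0 (Buchberger's first criterion).
Every S-polynomial of the final basis reduces to 0, so we have a Gröbner basis.
Inter-reduce: drop elements whose leading term is divisible by another's, tail-reduce, and make monic.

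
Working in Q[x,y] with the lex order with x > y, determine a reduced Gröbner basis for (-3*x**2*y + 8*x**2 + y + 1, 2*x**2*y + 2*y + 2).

G = {x**2 + 1/2*y + 1/2, y**2 - y - 2}

f_1 = -3*x**2*y + 8*x**2 + y + 1, LT = x**2*y.
f_2 = 2*x**2*y + 2*y + 2, LT = x**2*y.

S(f_1,f_2): lcm = x**2*y. S = -8/3*x**2 - 4/3*y - 4/3.
  leading term x**2: no divisor's leading term divides it; move -8/3*x**2 to the remainder.
  leading term y: no divisor's leading term divides it; move -4/3*y to the remainder.
  leading term 1: no divisor's leading term divides it; move -4/3 to the remainder.
  remainder -8/3*x**2 - 4/3*y - 4/3 ≠ 0; add g_3 = -8/3*x**2 - 4/3*y - 4/3 to the basis.

S(f_1,g_3): lcm = x**2*y. S = -8/3*x**2 - 1/2*y**2 - 5/6*y - 1/3.
  leading term x**2: subtract (1)·g_3 from -8/3*x**2 - 1/2*y**2 - 5/6*y - 1/3 → -1/2*y**2 + 1/2*y + 1
  leading term y**2: no divisor's leading term divides it; move -1/2*y**2 to the remainder.
  leading term y: no divisor's leading term divides it; move 1/2*y to the remainder.
  leading term 1: no divisor's leading term divides it; move 1 to the remainder.
  remainder -1/2*y**2 + 1/2*y + 1 ≠ 0; add g_4 = -1/2*y**2 + 1/2*y + 1 to the basis.

S(f_2,g_3): lcm = x**2*y. S = -1/2*y**2 + 1/2*y + 1.
  leading term y**2: subtract (1)·g_4 from -1/2*y**2 + 1/2*y + 1 → 0
  remainder 0.

S(f_1,g_4): lcm = x**2*y**2. S = -5/3*x**2*y + 2*x**2 - 1/3*y**2 - 1/3*y.
  leading term x**2*y: subtract (5/9)·f_1 from -5/3*x**2*y + 2*x**2 - 1/3*y**2 - 1/3*y → -22/9*x**2 - 1/3*y**2 - 8/9*y - 5/9
  leading term x**2: subtract (11/12)·g_3 from -22/9*x**2 - 1/3*y**2 - 8/9*y - 5/9 → -1/3*y**2 + 1/3*y + 2/3
  leading term y**2: subtract (2/3)·g_4 from -1/3*y**2 + 1/3*y + 2/3 → 0
  remainder 0.

S(f_2,g_4): lcm = x**2*y**2. S = x**2*y + 2*x**2 + y**2 + y.
  leading term x**2*y: subtract (-1/3)·f_1 from x**2*y + 2*x**2 + y**2 + y → 14/3*x**2 + y**2 + 4/3*y + 1/3
  leading term x**2: subtract (-7/4)·g_3 from 14/3*x**2 + y**2 + 4/3*y + 1/3 → y**2 - y - 2
  leading term y**2: subtract (-2)·g_4 from y**2 - y - 2 → 0
  remainder 0.

S(g_3,g_4): leading monomials are coprime, so the S-polynomial reduces to 0 (Buchberger's first criterion).
Every S-polynomial of the final basis reduces to 0, so we have a Gröbner basis.
Inter-reduce: drop elements whose leading term is divisible by another's, tail-reduce, and make monic.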